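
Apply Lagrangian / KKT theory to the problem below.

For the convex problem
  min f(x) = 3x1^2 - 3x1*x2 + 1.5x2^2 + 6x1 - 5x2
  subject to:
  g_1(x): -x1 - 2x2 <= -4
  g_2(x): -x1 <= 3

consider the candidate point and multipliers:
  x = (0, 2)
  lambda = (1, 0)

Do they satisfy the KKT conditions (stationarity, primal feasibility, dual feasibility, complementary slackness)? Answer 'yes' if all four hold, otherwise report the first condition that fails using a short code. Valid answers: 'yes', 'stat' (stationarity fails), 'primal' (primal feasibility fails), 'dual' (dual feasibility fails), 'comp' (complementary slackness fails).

Gradient of f: grad f(x) = Q x + c = (0, 1)
Constraint values g_i(x) = a_i^T x - b_i:
  g_1((0, 2)) = 0
  g_2((0, 2)) = -3
Stationarity residual: grad f(x) + sum_i lambda_i a_i = (-1, -1)
  -> stationarity FAILS
Primal feasibility (all g_i <= 0): OK
Dual feasibility (all lambda_i >= 0): OK
Complementary slackness (lambda_i * g_i(x) = 0 for all i): OK

Verdict: the first failing condition is stationarity -> stat.

stat


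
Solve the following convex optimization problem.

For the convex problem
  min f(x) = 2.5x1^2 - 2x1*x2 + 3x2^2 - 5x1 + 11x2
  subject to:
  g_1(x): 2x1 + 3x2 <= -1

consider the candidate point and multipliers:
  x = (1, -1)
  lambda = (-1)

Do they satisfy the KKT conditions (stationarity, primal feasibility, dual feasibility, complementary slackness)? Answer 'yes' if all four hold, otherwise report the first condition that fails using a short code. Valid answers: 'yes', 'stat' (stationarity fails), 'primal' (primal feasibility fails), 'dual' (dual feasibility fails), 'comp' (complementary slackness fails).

Gradient of f: grad f(x) = Q x + c = (2, 3)
Constraint values g_i(x) = a_i^T x - b_i:
  g_1((1, -1)) = 0
Stationarity residual: grad f(x) + sum_i lambda_i a_i = (0, 0)
  -> stationarity OK
Primal feasibility (all g_i <= 0): OK
Dual feasibility (all lambda_i >= 0): FAILS
Complementary slackness (lambda_i * g_i(x) = 0 for all i): OK

Verdict: the first failing condition is dual_feasibility -> dual.

dual


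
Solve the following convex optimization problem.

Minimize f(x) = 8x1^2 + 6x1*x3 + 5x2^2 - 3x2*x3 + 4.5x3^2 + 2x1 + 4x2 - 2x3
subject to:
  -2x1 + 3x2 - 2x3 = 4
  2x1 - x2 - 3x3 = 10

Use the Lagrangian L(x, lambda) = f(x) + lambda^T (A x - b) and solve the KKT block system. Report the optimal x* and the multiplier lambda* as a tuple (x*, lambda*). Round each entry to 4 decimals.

Form the Lagrangian:
  L(x, lambda) = (1/2) x^T Q x + c^T x + lambda^T (A x - b)
Stationarity (grad_x L = 0): Q x + c + A^T lambda = 0.
Primal feasibility: A x = b.

This gives the KKT block system:
  [ Q   A^T ] [ x     ]   [-c ]
  [ A    0  ] [ lambda ] = [ b ]

Solving the linear system:
  x*      = (0.7595, -0.0368, -2.8147)
  lambda* = (-5.3539, -3.9857)
  f(x*)   = 34.1372

x* = (0.7595, -0.0368, -2.8147), lambda* = (-5.3539, -3.9857)


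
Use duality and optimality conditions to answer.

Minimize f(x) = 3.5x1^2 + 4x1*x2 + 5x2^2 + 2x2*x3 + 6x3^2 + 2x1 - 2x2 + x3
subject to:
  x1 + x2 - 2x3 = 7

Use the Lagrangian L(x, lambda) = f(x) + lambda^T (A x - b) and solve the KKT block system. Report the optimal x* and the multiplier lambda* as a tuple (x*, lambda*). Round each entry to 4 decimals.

Form the Lagrangian:
  L(x, lambda) = (1/2) x^T Q x + c^T x + lambda^T (A x - b)
Stationarity (grad_x L = 0): Q x + c + A^T lambda = 0.
Primal feasibility: A x = b.

This gives the KKT block system:
  [ Q   A^T ] [ x     ]   [-c ]
  [ A    0  ] [ lambda ] = [ b ]

Solving the linear system:
  x*      = (0.4826, 1.7093, -2.4041)
  lambda* = (-12.2151)
  f(x*)   = 40.3241

x* = (0.4826, 1.7093, -2.4041), lambda* = (-12.2151)


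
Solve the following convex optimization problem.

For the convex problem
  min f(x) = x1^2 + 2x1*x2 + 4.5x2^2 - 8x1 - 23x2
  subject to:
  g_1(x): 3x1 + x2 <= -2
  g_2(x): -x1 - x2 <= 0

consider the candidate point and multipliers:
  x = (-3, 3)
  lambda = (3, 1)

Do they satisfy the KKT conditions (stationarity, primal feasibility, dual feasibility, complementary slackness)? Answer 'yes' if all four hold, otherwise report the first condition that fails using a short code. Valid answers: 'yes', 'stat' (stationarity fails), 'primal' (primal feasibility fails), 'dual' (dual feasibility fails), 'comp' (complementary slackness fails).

Gradient of f: grad f(x) = Q x + c = (-8, -2)
Constraint values g_i(x) = a_i^T x - b_i:
  g_1((-3, 3)) = -4
  g_2((-3, 3)) = 0
Stationarity residual: grad f(x) + sum_i lambda_i a_i = (0, 0)
  -> stationarity OK
Primal feasibility (all g_i <= 0): OK
Dual feasibility (all lambda_i >= 0): OK
Complementary slackness (lambda_i * g_i(x) = 0 for all i): FAILS

Verdict: the first failing condition is complementary_slackness -> comp.

comp


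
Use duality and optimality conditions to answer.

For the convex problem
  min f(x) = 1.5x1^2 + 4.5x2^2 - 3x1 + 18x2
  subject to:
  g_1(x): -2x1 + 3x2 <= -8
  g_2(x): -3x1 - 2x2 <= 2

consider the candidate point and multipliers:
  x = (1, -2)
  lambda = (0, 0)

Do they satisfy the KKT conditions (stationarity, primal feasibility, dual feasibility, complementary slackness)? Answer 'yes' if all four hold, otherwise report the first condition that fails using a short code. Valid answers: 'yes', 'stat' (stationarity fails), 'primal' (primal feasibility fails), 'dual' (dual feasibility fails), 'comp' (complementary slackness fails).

Gradient of f: grad f(x) = Q x + c = (0, 0)
Constraint values g_i(x) = a_i^T x - b_i:
  g_1((1, -2)) = 0
  g_2((1, -2)) = -1
Stationarity residual: grad f(x) + sum_i lambda_i a_i = (0, 0)
  -> stationarity OK
Primal feasibility (all g_i <= 0): OK
Dual feasibility (all lambda_i >= 0): OK
Complementary slackness (lambda_i * g_i(x) = 0 for all i): OK

Verdict: yes, KKT holds.

yes


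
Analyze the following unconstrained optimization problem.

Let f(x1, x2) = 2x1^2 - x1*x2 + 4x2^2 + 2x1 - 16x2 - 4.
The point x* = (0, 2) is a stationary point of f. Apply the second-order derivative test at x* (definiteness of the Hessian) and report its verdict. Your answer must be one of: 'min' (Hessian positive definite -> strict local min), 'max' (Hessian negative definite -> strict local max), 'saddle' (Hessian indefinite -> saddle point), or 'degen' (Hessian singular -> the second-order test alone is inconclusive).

Compute the Hessian H = grad^2 f:
  H = [[4, -1], [-1, 8]]
Verify stationarity: grad f(x*) = H x* + g = (0, 0).
Eigenvalues of H: 3.7639, 8.2361.
Both eigenvalues > 0, so H is positive definite -> x* is a strict local min.

min


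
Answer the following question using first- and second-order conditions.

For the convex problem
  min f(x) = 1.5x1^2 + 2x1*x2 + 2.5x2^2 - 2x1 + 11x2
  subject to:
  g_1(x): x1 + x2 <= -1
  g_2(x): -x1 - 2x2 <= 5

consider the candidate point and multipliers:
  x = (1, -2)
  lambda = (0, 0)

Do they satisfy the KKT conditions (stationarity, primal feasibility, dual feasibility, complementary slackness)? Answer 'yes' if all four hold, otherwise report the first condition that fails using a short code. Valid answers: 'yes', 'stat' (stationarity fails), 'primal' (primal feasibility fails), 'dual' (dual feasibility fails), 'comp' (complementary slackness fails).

Gradient of f: grad f(x) = Q x + c = (-3, 3)
Constraint values g_i(x) = a_i^T x - b_i:
  g_1((1, -2)) = 0
  g_2((1, -2)) = -2
Stationarity residual: grad f(x) + sum_i lambda_i a_i = (-3, 3)
  -> stationarity FAILS
Primal feasibility (all g_i <= 0): OK
Dual feasibility (all lambda_i >= 0): OK
Complementary slackness (lambda_i * g_i(x) = 0 for all i): OK

Verdict: the first failing condition is stationarity -> stat.

stat


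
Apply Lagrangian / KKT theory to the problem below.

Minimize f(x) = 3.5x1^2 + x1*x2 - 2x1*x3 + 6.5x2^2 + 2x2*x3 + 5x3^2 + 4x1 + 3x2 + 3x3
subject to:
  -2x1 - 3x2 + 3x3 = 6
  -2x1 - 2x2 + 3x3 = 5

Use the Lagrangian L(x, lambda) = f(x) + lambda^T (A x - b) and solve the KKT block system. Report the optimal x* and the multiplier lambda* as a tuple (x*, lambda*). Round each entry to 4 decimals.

Form the Lagrangian:
  L(x, lambda) = (1/2) x^T Q x + c^T x + lambda^T (A x - b)
Stationarity (grad_x L = 0): Q x + c + A^T lambda = 0.
Primal feasibility: A x = b.

This gives the KKT block system:
  [ Q   A^T ] [ x     ]   [-c ]
  [ A    0  ] [ lambda ] = [ b ]

Solving the linear system:
  x*      = (-0.9494, -1, 0.3671)
  lambda* = (-5.8354, 3.6456)
  f(x*)   = 5.5443

x* = (-0.9494, -1, 0.3671), lambda* = (-5.8354, 3.6456)


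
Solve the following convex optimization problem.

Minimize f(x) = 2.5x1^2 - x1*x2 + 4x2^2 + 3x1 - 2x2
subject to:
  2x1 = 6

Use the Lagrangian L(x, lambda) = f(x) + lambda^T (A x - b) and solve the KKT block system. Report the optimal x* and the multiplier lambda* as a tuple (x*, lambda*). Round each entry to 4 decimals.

Form the Lagrangian:
  L(x, lambda) = (1/2) x^T Q x + c^T x + lambda^T (A x - b)
Stationarity (grad_x L = 0): Q x + c + A^T lambda = 0.
Primal feasibility: A x = b.

This gives the KKT block system:
  [ Q   A^T ] [ x     ]   [-c ]
  [ A    0  ] [ lambda ] = [ b ]

Solving the linear system:
  x*      = (3, 0.625)
  lambda* = (-8.6875)
  f(x*)   = 29.9375

x* = (3, 0.625), lambda* = (-8.6875)


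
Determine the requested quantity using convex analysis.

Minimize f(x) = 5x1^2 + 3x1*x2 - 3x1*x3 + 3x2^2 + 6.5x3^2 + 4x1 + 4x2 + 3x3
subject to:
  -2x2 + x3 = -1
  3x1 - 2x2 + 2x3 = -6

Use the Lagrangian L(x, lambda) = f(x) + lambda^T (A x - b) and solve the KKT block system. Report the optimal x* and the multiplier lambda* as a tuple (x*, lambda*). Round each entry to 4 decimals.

Form the Lagrangian:
  L(x, lambda) = (1/2) x^T Q x + c^T x + lambda^T (A x - b)
Stationarity (grad_x L = 0): Q x + c + A^T lambda = 0.
Primal feasibility: A x = b.

This gives the KKT block system:
  [ Q   A^T ] [ x     ]   [-c ]
  [ A    0  ] [ lambda ] = [ b ]

Solving the linear system:
  x*      = (-1.4114, 0.1171, -0.7659)
  lambda* = (-2.2542, 2.4883)
  f(x*)   = 2.6003

x* = (-1.4114, 0.1171, -0.7659), lambda* = (-2.2542, 2.4883)


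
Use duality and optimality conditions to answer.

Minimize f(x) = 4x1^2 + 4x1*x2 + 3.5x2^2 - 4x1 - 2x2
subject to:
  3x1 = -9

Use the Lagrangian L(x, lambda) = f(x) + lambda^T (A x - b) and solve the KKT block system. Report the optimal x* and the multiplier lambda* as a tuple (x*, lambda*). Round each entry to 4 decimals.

Form the Lagrangian:
  L(x, lambda) = (1/2) x^T Q x + c^T x + lambda^T (A x - b)
Stationarity (grad_x L = 0): Q x + c + A^T lambda = 0.
Primal feasibility: A x = b.

This gives the KKT block system:
  [ Q   A^T ] [ x     ]   [-c ]
  [ A    0  ] [ lambda ] = [ b ]

Solving the linear system:
  x*      = (-3, 2)
  lambda* = (6.6667)
  f(x*)   = 34

x* = (-3, 2), lambda* = (6.6667)


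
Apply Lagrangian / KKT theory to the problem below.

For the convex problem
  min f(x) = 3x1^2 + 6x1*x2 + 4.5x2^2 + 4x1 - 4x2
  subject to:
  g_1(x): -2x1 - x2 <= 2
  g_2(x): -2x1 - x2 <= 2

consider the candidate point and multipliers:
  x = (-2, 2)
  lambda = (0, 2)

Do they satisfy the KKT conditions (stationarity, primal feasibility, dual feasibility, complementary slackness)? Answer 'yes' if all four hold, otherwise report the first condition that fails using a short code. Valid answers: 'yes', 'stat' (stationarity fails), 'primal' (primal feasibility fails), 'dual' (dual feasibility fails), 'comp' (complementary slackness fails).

Gradient of f: grad f(x) = Q x + c = (4, 2)
Constraint values g_i(x) = a_i^T x - b_i:
  g_1((-2, 2)) = 0
  g_2((-2, 2)) = 0
Stationarity residual: grad f(x) + sum_i lambda_i a_i = (0, 0)
  -> stationarity OK
Primal feasibility (all g_i <= 0): OK
Dual feasibility (all lambda_i >= 0): OK
Complementary slackness (lambda_i * g_i(x) = 0 for all i): OK

Verdict: yes, KKT holds.

yes


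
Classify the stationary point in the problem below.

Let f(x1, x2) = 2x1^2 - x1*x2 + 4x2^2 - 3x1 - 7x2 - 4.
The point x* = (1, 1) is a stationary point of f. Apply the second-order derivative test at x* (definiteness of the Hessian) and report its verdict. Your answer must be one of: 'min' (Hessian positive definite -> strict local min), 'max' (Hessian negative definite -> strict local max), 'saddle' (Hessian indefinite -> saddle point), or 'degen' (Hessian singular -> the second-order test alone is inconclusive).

Compute the Hessian H = grad^2 f:
  H = [[4, -1], [-1, 8]]
Verify stationarity: grad f(x*) = H x* + g = (0, 0).
Eigenvalues of H: 3.7639, 8.2361.
Both eigenvalues > 0, so H is positive definite -> x* is a strict local min.

min


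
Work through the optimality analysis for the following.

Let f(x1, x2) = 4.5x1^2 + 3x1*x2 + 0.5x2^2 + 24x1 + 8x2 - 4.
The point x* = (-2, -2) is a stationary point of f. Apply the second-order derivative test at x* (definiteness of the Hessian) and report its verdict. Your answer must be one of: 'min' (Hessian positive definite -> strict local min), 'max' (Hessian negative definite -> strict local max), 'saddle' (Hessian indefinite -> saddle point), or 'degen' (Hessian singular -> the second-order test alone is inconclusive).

Compute the Hessian H = grad^2 f:
  H = [[9, 3], [3, 1]]
Verify stationarity: grad f(x*) = H x* + g = (0, 0).
Eigenvalues of H: 0, 10.
H has a zero eigenvalue (singular; positive semidefinite but not definite), so H is neither positive definite, negative definite, nor indefinite. The second-order test alone is inconclusive -> degen.
(Indeed, f is constant along the null direction of H through x*, so x* is not a strict local extremum.)

degen


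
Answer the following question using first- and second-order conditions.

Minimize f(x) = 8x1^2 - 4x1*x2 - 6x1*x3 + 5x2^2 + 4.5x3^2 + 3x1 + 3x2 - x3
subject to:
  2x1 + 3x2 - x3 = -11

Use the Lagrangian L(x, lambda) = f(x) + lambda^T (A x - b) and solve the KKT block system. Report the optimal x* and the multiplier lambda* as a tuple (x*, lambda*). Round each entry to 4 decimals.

Form the Lagrangian:
  L(x, lambda) = (1/2) x^T Q x + c^T x + lambda^T (A x - b)
Stationarity (grad_x L = 0): Q x + c + A^T lambda = 0.
Primal feasibility: A x = b.

This gives the KKT block system:
  [ Q   A^T ] [ x     ]   [-c ]
  [ A    0  ] [ lambda ] = [ b ]

Solving the linear system:
  x*      = (-1.7054, -2.664, -0.4029)
  lambda* = (5.6063)
  f(x*)   = 24.482

x* = (-1.7054, -2.664, -0.4029), lambda* = (5.6063)


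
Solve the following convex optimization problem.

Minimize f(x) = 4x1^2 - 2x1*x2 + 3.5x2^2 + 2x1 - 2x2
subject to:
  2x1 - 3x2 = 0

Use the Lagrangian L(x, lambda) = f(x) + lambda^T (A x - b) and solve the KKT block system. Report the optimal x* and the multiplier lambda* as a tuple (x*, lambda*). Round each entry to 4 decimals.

Form the Lagrangian:
  L(x, lambda) = (1/2) x^T Q x + c^T x + lambda^T (A x - b)
Stationarity (grad_x L = 0): Q x + c + A^T lambda = 0.
Primal feasibility: A x = b.

This gives the KKT block system:
  [ Q   A^T ] [ x     ]   [-c ]
  [ A    0  ] [ lambda ] = [ b ]

Solving the linear system:
  x*      = (-0.0789, -0.0526)
  lambda* = (-0.7368)
  f(x*)   = -0.0263

x* = (-0.0789, -0.0526), lambda* = (-0.7368)


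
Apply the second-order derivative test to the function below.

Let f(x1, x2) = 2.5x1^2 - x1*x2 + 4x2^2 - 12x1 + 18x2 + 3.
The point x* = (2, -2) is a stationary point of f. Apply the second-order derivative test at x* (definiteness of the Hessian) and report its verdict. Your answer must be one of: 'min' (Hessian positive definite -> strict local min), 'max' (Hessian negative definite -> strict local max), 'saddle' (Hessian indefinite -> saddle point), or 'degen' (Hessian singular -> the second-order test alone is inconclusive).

Compute the Hessian H = grad^2 f:
  H = [[5, -1], [-1, 8]]
Verify stationarity: grad f(x*) = H x* + g = (0, 0).
Eigenvalues of H: 4.6972, 8.3028.
Both eigenvalues > 0, so H is positive definite -> x* is a strict local min.

min


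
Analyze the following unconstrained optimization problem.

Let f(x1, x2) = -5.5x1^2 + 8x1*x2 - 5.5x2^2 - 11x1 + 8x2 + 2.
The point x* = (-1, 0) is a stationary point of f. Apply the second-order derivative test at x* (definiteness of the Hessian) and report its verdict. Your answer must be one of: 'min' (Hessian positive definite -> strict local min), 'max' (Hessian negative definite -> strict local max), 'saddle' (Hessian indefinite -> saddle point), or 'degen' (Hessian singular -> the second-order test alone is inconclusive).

Compute the Hessian H = grad^2 f:
  H = [[-11, 8], [8, -11]]
Verify stationarity: grad f(x*) = H x* + g = (0, 0).
Eigenvalues of H: -19, -3.
Both eigenvalues < 0, so H is negative definite -> x* is a strict local max.

max


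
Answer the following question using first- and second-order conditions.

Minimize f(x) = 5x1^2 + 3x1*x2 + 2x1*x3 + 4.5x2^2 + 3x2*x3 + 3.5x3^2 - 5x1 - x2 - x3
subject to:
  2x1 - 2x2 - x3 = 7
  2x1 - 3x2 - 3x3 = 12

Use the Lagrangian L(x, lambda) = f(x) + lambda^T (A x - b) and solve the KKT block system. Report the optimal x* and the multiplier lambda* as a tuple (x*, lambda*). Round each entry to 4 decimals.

Form the Lagrangian:
  L(x, lambda) = (1/2) x^T Q x + c^T x + lambda^T (A x - b)
Stationarity (grad_x L = 0): Q x + c + A^T lambda = 0.
Primal feasibility: A x = b.

This gives the KKT block system:
  [ Q   A^T ] [ x     ]   [-c ]
  [ A    0  ] [ lambda ] = [ b ]

Solving the linear system:
  x*      = (1.5802, -0.8931, -2.0534)
  lambda* = (4.4351, -6.4427)
  f(x*)   = 20.6565

x* = (1.5802, -0.8931, -2.0534), lambda* = (4.4351, -6.4427)


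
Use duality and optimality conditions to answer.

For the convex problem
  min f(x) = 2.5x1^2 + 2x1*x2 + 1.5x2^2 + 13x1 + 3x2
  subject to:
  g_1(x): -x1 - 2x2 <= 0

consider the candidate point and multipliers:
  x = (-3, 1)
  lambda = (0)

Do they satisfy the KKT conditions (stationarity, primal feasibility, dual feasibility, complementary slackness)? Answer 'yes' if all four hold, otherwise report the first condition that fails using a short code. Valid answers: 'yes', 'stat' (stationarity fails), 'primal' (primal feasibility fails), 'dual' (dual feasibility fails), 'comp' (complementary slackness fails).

Gradient of f: grad f(x) = Q x + c = (0, 0)
Constraint values g_i(x) = a_i^T x - b_i:
  g_1((-3, 1)) = 1
Stationarity residual: grad f(x) + sum_i lambda_i a_i = (0, 0)
  -> stationarity OK
Primal feasibility (all g_i <= 0): FAILS
Dual feasibility (all lambda_i >= 0): OK
Complementary slackness (lambda_i * g_i(x) = 0 for all i): OK

Verdict: the first failing condition is primal_feasibility -> primal.

primal


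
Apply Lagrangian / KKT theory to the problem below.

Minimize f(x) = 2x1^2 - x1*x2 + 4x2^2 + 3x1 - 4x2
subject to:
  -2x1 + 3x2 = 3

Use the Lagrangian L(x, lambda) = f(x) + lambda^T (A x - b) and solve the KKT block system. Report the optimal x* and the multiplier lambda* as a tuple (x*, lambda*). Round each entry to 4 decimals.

Form the Lagrangian:
  L(x, lambda) = (1/2) x^T Q x + c^T x + lambda^T (A x - b)
Stationarity (grad_x L = 0): Q x + c + A^T lambda = 0.
Primal feasibility: A x = b.

This gives the KKT block system:
  [ Q   A^T ] [ x     ]   [-c ]
  [ A    0  ] [ lambda ] = [ b ]

Solving the linear system:
  x*      = (-0.75, 0.5)
  lambda* = (-0.25)
  f(x*)   = -1.75

x* = (-0.75, 0.5), lambda* = (-0.25)


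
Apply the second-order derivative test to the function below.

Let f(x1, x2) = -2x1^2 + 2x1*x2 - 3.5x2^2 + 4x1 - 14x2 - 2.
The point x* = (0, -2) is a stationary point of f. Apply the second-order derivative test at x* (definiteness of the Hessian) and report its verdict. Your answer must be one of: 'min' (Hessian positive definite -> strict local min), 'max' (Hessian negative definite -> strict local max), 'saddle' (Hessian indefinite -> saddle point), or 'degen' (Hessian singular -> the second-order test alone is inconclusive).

Compute the Hessian H = grad^2 f:
  H = [[-4, 2], [2, -7]]
Verify stationarity: grad f(x*) = H x* + g = (0, 0).
Eigenvalues of H: -8, -3.
Both eigenvalues < 0, so H is negative definite -> x* is a strict local max.

max


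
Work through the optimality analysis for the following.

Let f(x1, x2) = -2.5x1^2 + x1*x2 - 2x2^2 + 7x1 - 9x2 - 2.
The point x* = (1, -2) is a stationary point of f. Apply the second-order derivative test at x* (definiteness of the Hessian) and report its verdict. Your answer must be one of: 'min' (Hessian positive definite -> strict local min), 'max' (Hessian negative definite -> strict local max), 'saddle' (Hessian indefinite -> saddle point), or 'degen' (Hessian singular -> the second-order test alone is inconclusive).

Compute the Hessian H = grad^2 f:
  H = [[-5, 1], [1, -4]]
Verify stationarity: grad f(x*) = H x* + g = (0, 0).
Eigenvalues of H: -5.618, -3.382.
Both eigenvalues < 0, so H is negative definite -> x* is a strict local max.

max


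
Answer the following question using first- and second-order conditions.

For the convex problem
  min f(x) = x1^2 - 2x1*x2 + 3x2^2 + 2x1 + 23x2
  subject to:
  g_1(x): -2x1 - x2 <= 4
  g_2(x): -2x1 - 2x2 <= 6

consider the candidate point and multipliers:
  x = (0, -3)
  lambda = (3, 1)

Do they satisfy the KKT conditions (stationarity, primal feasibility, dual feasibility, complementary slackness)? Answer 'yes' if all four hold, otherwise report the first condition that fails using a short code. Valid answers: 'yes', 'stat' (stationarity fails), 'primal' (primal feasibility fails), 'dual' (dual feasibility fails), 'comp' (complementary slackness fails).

Gradient of f: grad f(x) = Q x + c = (8, 5)
Constraint values g_i(x) = a_i^T x - b_i:
  g_1((0, -3)) = -1
  g_2((0, -3)) = 0
Stationarity residual: grad f(x) + sum_i lambda_i a_i = (0, 0)
  -> stationarity OK
Primal feasibility (all g_i <= 0): OK
Dual feasibility (all lambda_i >= 0): OK
Complementary slackness (lambda_i * g_i(x) = 0 for all i): FAILS

Verdict: the first failing condition is complementary_slackness -> comp.

comp


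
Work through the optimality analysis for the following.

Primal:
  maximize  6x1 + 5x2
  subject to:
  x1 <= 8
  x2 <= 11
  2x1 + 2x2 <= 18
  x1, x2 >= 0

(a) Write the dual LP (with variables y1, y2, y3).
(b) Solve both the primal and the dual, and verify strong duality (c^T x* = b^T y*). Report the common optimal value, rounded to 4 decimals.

The standard primal-dual pair for 'max c^T x s.t. A x <= b, x >= 0' is:
  Dual:  min b^T y  s.t.  A^T y >= c,  y >= 0.

So the dual LP is:
  minimize  8y1 + 11y2 + 18y3
  subject to:
    y1 + 2y3 >= 6
    y2 + 2y3 >= 5
    y1, y2, y3 >= 0

Solving the primal: x* = (8, 1).
  primal value c^T x* = 53.
Solving the dual: y* = (1, 0, 2.5).
  dual value b^T y* = 53.
Strong duality: c^T x* = b^T y*. Confirmed.

53


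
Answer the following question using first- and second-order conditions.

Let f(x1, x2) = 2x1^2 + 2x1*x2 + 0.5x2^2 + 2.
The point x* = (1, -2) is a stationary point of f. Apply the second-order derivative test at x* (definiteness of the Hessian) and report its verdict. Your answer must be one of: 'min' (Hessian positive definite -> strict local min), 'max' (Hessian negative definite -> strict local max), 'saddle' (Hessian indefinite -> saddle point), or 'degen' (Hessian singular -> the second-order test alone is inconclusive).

Compute the Hessian H = grad^2 f:
  H = [[4, 2], [2, 1]]
Verify stationarity: grad f(x*) = H x* + g = (0, 0).
Eigenvalues of H: 0, 5.
H has a zero eigenvalue (singular; positive semidefinite but not definite), so H is neither positive definite, negative definite, nor indefinite. The second-order test alone is inconclusive -> degen.
(Indeed, f is constant along the null direction of H through x*, so x* is not a strict local extremum.)

degen


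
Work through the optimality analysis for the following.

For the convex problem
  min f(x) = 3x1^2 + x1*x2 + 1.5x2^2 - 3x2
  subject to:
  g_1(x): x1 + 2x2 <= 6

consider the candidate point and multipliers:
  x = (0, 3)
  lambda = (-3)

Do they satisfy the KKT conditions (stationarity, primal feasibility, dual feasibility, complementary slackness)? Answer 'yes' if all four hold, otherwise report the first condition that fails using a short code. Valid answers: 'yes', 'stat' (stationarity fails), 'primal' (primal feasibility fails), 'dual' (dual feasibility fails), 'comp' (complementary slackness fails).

Gradient of f: grad f(x) = Q x + c = (3, 6)
Constraint values g_i(x) = a_i^T x - b_i:
  g_1((0, 3)) = 0
Stationarity residual: grad f(x) + sum_i lambda_i a_i = (0, 0)
  -> stationarity OK
Primal feasibility (all g_i <= 0): OK
Dual feasibility (all lambda_i >= 0): FAILS
Complementary slackness (lambda_i * g_i(x) = 0 for all i): OK

Verdict: the first failing condition is dual_feasibility -> dual.

dual


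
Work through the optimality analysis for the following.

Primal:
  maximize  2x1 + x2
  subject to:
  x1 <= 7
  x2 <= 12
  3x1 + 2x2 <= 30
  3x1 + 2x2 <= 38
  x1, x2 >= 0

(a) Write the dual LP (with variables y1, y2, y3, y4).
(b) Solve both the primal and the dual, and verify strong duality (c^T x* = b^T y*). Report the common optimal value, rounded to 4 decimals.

The standard primal-dual pair for 'max c^T x s.t. A x <= b, x >= 0' is:
  Dual:  min b^T y  s.t.  A^T y >= c,  y >= 0.

So the dual LP is:
  minimize  7y1 + 12y2 + 30y3 + 38y4
  subject to:
    y1 + 3y3 + 3y4 >= 2
    y2 + 2y3 + 2y4 >= 1
    y1, y2, y3, y4 >= 0

Solving the primal: x* = (7, 4.5).
  primal value c^T x* = 18.5.
Solving the dual: y* = (0.5, 0, 0.5, 0).
  dual value b^T y* = 18.5.
Strong duality: c^T x* = b^T y*. Confirmed.

18.5


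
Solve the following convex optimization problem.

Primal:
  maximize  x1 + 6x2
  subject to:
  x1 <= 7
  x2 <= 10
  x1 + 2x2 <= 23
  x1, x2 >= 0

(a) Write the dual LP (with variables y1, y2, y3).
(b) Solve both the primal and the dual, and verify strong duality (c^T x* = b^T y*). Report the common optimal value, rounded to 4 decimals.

The standard primal-dual pair for 'max c^T x s.t. A x <= b, x >= 0' is:
  Dual:  min b^T y  s.t.  A^T y >= c,  y >= 0.

So the dual LP is:
  minimize  7y1 + 10y2 + 23y3
  subject to:
    y1 + y3 >= 1
    y2 + 2y3 >= 6
    y1, y2, y3 >= 0

Solving the primal: x* = (3, 10).
  primal value c^T x* = 63.
Solving the dual: y* = (0, 4, 1).
  dual value b^T y* = 63.
Strong duality: c^T x* = b^T y*. Confirmed.

63


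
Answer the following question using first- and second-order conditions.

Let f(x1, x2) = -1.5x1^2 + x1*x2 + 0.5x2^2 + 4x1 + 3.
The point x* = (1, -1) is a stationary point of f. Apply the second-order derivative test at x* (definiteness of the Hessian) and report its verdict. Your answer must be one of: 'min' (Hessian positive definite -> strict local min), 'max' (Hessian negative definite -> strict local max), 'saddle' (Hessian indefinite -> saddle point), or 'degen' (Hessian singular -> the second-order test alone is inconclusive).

Compute the Hessian H = grad^2 f:
  H = [[-3, 1], [1, 1]]
Verify stationarity: grad f(x*) = H x* + g = (0, 0).
Eigenvalues of H: -3.2361, 1.2361.
Eigenvalues have mixed signs, so H is indefinite -> x* is a saddle point.

saddle


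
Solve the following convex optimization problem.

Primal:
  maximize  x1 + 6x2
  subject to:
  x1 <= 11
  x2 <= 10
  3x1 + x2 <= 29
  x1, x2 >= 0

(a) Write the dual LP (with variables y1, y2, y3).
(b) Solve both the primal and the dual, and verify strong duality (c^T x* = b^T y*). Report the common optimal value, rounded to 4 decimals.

The standard primal-dual pair for 'max c^T x s.t. A x <= b, x >= 0' is:
  Dual:  min b^T y  s.t.  A^T y >= c,  y >= 0.

So the dual LP is:
  minimize  11y1 + 10y2 + 29y3
  subject to:
    y1 + 3y3 >= 1
    y2 + y3 >= 6
    y1, y2, y3 >= 0

Solving the primal: x* = (6.3333, 10).
  primal value c^T x* = 66.3333.
Solving the dual: y* = (0, 5.6667, 0.3333).
  dual value b^T y* = 66.3333.
Strong duality: c^T x* = b^T y*. Confirmed.

66.3333


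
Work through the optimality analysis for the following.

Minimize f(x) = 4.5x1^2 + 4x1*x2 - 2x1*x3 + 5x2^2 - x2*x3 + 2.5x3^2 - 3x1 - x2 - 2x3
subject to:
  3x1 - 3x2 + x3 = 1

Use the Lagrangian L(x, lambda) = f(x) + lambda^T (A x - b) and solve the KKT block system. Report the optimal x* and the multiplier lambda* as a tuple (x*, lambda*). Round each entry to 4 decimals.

Form the Lagrangian:
  L(x, lambda) = (1/2) x^T Q x + c^T x + lambda^T (A x - b)
Stationarity (grad_x L = 0): Q x + c + A^T lambda = 0.
Primal feasibility: A x = b.

This gives the KKT block system:
  [ Q   A^T ] [ x     ]   [-c ]
  [ A    0  ] [ lambda ] = [ b ]

Solving the linear system:
  x*      = (0.2912, 0.1186, 0.4823)
  lambda* = (0.2897)
  f(x*)   = -1.1233

x* = (0.2912, 0.1186, 0.4823), lambda* = (0.2897)


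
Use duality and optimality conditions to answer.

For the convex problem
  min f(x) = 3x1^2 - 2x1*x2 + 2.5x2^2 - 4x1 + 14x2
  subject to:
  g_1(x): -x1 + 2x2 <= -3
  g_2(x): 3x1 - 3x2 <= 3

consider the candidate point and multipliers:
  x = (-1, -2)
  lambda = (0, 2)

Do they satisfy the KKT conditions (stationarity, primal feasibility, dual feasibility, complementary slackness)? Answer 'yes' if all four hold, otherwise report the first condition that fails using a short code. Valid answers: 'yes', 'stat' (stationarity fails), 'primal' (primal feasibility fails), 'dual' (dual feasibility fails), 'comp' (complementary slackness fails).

Gradient of f: grad f(x) = Q x + c = (-6, 6)
Constraint values g_i(x) = a_i^T x - b_i:
  g_1((-1, -2)) = 0
  g_2((-1, -2)) = 0
Stationarity residual: grad f(x) + sum_i lambda_i a_i = (0, 0)
  -> stationarity OK
Primal feasibility (all g_i <= 0): OK
Dual feasibility (all lambda_i >= 0): OK
Complementary slackness (lambda_i * g_i(x) = 0 for all i): OK

Verdict: yes, KKT holds.

yes


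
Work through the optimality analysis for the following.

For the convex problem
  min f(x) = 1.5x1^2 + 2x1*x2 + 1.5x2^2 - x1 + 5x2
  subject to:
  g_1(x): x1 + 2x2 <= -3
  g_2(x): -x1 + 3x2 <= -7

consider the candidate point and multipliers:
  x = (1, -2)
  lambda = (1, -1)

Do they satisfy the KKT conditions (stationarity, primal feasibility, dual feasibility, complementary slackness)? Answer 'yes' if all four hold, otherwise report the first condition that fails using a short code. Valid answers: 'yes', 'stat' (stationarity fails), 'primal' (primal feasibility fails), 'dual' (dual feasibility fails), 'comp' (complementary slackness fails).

Gradient of f: grad f(x) = Q x + c = (-2, 1)
Constraint values g_i(x) = a_i^T x - b_i:
  g_1((1, -2)) = 0
  g_2((1, -2)) = 0
Stationarity residual: grad f(x) + sum_i lambda_i a_i = (0, 0)
  -> stationarity OK
Primal feasibility (all g_i <= 0): OK
Dual feasibility (all lambda_i >= 0): FAILS
Complementary slackness (lambda_i * g_i(x) = 0 for all i): OK

Verdict: the first failing condition is dual_feasibility -> dual.

dual


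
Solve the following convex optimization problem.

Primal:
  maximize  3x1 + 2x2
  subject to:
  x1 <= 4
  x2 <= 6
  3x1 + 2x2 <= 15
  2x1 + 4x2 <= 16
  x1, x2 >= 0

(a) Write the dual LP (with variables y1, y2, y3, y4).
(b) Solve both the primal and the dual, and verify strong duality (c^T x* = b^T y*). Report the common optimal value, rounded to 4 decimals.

The standard primal-dual pair for 'max c^T x s.t. A x <= b, x >= 0' is:
  Dual:  min b^T y  s.t.  A^T y >= c,  y >= 0.

So the dual LP is:
  minimize  4y1 + 6y2 + 15y3 + 16y4
  subject to:
    y1 + 3y3 + 2y4 >= 3
    y2 + 2y3 + 4y4 >= 2
    y1, y2, y3, y4 >= 0

Solving the primal: x* = (4, 1.5).
  primal value c^T x* = 15.
Solving the dual: y* = (0, 0, 1, 0).
  dual value b^T y* = 15.
Strong duality: c^T x* = b^T y*. Confirmed.

15


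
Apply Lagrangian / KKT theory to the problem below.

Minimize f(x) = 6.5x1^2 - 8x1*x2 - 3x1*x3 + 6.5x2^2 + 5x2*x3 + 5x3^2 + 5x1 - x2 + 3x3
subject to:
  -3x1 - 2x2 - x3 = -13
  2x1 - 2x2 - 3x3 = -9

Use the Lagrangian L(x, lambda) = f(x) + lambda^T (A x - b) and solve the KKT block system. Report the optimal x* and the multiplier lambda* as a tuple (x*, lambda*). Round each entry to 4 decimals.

Form the Lagrangian:
  L(x, lambda) = (1/2) x^T Q x + c^T x + lambda^T (A x - b)
Stationarity (grad_x L = 0): Q x + c + A^T lambda = 0.
Primal feasibility: A x = b.

This gives the KKT block system:
  [ Q   A^T ] [ x     ]   [-c ]
  [ A    0  ] [ lambda ] = [ b ]

Solving the linear system:
  x*      = (1.7576, 2.6667, 2.3939)
  lambda* = (6.1818, 9.6061)
  f(x*)   = 90.0606

x* = (1.7576, 2.6667, 2.3939), lambda* = (6.1818, 9.6061)


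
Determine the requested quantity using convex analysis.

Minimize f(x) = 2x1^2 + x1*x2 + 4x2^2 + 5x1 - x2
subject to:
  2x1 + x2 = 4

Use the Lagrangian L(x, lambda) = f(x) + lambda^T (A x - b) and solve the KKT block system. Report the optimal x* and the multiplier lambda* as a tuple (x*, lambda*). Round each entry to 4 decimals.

Form the Lagrangian:
  L(x, lambda) = (1/2) x^T Q x + c^T x + lambda^T (A x - b)
Stationarity (grad_x L = 0): Q x + c + A^T lambda = 0.
Primal feasibility: A x = b.

This gives the KKT block system:
  [ Q   A^T ] [ x     ]   [-c ]
  [ A    0  ] [ lambda ] = [ b ]

Solving the linear system:
  x*      = (1.6562, 0.6875)
  lambda* = (-6.1562)
  f(x*)   = 16.1094

x* = (1.6562, 0.6875), lambda* = (-6.1562)


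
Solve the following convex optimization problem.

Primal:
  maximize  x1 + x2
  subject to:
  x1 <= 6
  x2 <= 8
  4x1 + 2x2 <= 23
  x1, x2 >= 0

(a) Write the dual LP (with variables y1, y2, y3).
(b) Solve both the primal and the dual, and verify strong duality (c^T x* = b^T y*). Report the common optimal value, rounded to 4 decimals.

The standard primal-dual pair for 'max c^T x s.t. A x <= b, x >= 0' is:
  Dual:  min b^T y  s.t.  A^T y >= c,  y >= 0.

So the dual LP is:
  minimize  6y1 + 8y2 + 23y3
  subject to:
    y1 + 4y3 >= 1
    y2 + 2y3 >= 1
    y1, y2, y3 >= 0

Solving the primal: x* = (1.75, 8).
  primal value c^T x* = 9.75.
Solving the dual: y* = (0, 0.5, 0.25).
  dual value b^T y* = 9.75.
Strong duality: c^T x* = b^T y*. Confirmed.

9.75


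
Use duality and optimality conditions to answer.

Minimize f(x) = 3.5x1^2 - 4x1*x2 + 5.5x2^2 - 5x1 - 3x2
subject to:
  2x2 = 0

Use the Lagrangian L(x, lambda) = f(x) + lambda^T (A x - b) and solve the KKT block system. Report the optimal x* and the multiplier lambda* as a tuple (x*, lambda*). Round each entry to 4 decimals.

Form the Lagrangian:
  L(x, lambda) = (1/2) x^T Q x + c^T x + lambda^T (A x - b)
Stationarity (grad_x L = 0): Q x + c + A^T lambda = 0.
Primal feasibility: A x = b.

This gives the KKT block system:
  [ Q   A^T ] [ x     ]   [-c ]
  [ A    0  ] [ lambda ] = [ b ]

Solving the linear system:
  x*      = (0.7143, 0)
  lambda* = (2.9286)
  f(x*)   = -1.7857

x* = (0.7143, 0), lambda* = (2.9286)


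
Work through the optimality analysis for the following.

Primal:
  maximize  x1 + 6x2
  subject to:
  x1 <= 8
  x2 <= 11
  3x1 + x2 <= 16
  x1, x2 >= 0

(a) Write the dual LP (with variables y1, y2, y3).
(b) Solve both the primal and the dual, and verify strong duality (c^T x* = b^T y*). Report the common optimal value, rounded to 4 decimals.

The standard primal-dual pair for 'max c^T x s.t. A x <= b, x >= 0' is:
  Dual:  min b^T y  s.t.  A^T y >= c,  y >= 0.

So the dual LP is:
  minimize  8y1 + 11y2 + 16y3
  subject to:
    y1 + 3y3 >= 1
    y2 + y3 >= 6
    y1, y2, y3 >= 0

Solving the primal: x* = (1.6667, 11).
  primal value c^T x* = 67.6667.
Solving the dual: y* = (0, 5.6667, 0.3333).
  dual value b^T y* = 67.6667.
Strong duality: c^T x* = b^T y*. Confirmed.

67.6667


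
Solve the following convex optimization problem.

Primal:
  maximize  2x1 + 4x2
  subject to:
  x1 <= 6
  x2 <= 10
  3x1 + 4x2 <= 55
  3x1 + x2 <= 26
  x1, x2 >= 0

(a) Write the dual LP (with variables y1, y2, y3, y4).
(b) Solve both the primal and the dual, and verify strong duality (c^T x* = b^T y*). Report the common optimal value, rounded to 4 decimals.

The standard primal-dual pair for 'max c^T x s.t. A x <= b, x >= 0' is:
  Dual:  min b^T y  s.t.  A^T y >= c,  y >= 0.

So the dual LP is:
  minimize  6y1 + 10y2 + 55y3 + 26y4
  subject to:
    y1 + 3y3 + 3y4 >= 2
    y2 + 4y3 + y4 >= 4
    y1, y2, y3, y4 >= 0

Solving the primal: x* = (5, 10).
  primal value c^T x* = 50.
Solving the dual: y* = (0, 1.3333, 0.6667, 0).
  dual value b^T y* = 50.
Strong duality: c^T x* = b^T y*. Confirmed.

50


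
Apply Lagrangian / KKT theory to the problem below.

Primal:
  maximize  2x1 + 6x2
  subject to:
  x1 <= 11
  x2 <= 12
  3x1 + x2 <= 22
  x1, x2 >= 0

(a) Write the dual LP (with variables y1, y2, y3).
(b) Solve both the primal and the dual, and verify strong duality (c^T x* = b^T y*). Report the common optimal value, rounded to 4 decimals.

The standard primal-dual pair for 'max c^T x s.t. A x <= b, x >= 0' is:
  Dual:  min b^T y  s.t.  A^T y >= c,  y >= 0.

So the dual LP is:
  minimize  11y1 + 12y2 + 22y3
  subject to:
    y1 + 3y3 >= 2
    y2 + y3 >= 6
    y1, y2, y3 >= 0

Solving the primal: x* = (3.3333, 12).
  primal value c^T x* = 78.6667.
Solving the dual: y* = (0, 5.3333, 0.6667).
  dual value b^T y* = 78.6667.
Strong duality: c^T x* = b^T y*. Confirmed.

78.6667


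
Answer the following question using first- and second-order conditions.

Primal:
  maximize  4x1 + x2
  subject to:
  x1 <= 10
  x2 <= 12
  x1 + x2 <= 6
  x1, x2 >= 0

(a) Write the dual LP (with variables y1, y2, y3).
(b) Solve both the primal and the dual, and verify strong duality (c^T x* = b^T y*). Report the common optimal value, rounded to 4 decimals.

The standard primal-dual pair for 'max c^T x s.t. A x <= b, x >= 0' is:
  Dual:  min b^T y  s.t.  A^T y >= c,  y >= 0.

So the dual LP is:
  minimize  10y1 + 12y2 + 6y3
  subject to:
    y1 + y3 >= 4
    y2 + y3 >= 1
    y1, y2, y3 >= 0

Solving the primal: x* = (6, 0).
  primal value c^T x* = 24.
Solving the dual: y* = (0, 0, 4).
  dual value b^T y* = 24.
Strong duality: c^T x* = b^T y*. Confirmed.

24


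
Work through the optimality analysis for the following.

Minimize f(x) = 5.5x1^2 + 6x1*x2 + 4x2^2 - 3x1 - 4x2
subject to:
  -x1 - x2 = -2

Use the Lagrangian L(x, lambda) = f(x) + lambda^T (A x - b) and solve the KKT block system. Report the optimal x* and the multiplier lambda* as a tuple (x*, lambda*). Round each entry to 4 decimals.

Form the Lagrangian:
  L(x, lambda) = (1/2) x^T Q x + c^T x + lambda^T (A x - b)
Stationarity (grad_x L = 0): Q x + c + A^T lambda = 0.
Primal feasibility: A x = b.

This gives the KKT block system:
  [ Q   A^T ] [ x     ]   [-c ]
  [ A    0  ] [ lambda ] = [ b ]

Solving the linear system:
  x*      = (0.4286, 1.5714)
  lambda* = (11.1429)
  f(x*)   = 7.3571

x* = (0.4286, 1.5714), lambda* = (11.1429)


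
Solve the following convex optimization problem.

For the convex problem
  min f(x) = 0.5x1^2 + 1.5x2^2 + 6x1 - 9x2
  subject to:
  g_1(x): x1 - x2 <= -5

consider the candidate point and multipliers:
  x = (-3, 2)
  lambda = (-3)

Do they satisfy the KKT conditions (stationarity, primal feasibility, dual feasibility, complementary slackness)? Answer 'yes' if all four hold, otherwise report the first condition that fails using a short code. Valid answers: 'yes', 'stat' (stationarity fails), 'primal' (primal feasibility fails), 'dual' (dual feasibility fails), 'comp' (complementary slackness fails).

Gradient of f: grad f(x) = Q x + c = (3, -3)
Constraint values g_i(x) = a_i^T x - b_i:
  g_1((-3, 2)) = 0
Stationarity residual: grad f(x) + sum_i lambda_i a_i = (0, 0)
  -> stationarity OK
Primal feasibility (all g_i <= 0): OK
Dual feasibility (all lambda_i >= 0): FAILS
Complementary slackness (lambda_i * g_i(x) = 0 for all i): OK

Verdict: the first failing condition is dual_feasibility -> dual.

dual


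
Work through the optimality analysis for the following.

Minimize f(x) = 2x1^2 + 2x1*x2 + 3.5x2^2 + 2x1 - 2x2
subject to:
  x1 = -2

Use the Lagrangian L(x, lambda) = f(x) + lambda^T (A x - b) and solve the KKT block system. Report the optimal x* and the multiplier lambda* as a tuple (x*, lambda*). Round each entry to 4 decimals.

Form the Lagrangian:
  L(x, lambda) = (1/2) x^T Q x + c^T x + lambda^T (A x - b)
Stationarity (grad_x L = 0): Q x + c + A^T lambda = 0.
Primal feasibility: A x = b.

This gives the KKT block system:
  [ Q   A^T ] [ x     ]   [-c ]
  [ A    0  ] [ lambda ] = [ b ]

Solving the linear system:
  x*      = (-2, 0.8571)
  lambda* = (4.2857)
  f(x*)   = 1.4286

x* = (-2, 0.8571), lambda* = (4.2857)


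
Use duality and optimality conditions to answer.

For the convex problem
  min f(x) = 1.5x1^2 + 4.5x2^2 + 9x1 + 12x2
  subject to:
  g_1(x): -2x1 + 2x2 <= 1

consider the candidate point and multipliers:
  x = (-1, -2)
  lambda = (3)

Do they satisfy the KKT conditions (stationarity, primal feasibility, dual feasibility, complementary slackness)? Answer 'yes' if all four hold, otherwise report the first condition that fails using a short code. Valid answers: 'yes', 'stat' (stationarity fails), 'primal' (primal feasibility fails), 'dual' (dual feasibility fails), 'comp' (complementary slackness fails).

Gradient of f: grad f(x) = Q x + c = (6, -6)
Constraint values g_i(x) = a_i^T x - b_i:
  g_1((-1, -2)) = -3
Stationarity residual: grad f(x) + sum_i lambda_i a_i = (0, 0)
  -> stationarity OK
Primal feasibility (all g_i <= 0): OK
Dual feasibility (all lambda_i >= 0): OK
Complementary slackness (lambda_i * g_i(x) = 0 for all i): FAILS

Verdict: the first failing condition is complementary_slackness -> comp.

comp
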